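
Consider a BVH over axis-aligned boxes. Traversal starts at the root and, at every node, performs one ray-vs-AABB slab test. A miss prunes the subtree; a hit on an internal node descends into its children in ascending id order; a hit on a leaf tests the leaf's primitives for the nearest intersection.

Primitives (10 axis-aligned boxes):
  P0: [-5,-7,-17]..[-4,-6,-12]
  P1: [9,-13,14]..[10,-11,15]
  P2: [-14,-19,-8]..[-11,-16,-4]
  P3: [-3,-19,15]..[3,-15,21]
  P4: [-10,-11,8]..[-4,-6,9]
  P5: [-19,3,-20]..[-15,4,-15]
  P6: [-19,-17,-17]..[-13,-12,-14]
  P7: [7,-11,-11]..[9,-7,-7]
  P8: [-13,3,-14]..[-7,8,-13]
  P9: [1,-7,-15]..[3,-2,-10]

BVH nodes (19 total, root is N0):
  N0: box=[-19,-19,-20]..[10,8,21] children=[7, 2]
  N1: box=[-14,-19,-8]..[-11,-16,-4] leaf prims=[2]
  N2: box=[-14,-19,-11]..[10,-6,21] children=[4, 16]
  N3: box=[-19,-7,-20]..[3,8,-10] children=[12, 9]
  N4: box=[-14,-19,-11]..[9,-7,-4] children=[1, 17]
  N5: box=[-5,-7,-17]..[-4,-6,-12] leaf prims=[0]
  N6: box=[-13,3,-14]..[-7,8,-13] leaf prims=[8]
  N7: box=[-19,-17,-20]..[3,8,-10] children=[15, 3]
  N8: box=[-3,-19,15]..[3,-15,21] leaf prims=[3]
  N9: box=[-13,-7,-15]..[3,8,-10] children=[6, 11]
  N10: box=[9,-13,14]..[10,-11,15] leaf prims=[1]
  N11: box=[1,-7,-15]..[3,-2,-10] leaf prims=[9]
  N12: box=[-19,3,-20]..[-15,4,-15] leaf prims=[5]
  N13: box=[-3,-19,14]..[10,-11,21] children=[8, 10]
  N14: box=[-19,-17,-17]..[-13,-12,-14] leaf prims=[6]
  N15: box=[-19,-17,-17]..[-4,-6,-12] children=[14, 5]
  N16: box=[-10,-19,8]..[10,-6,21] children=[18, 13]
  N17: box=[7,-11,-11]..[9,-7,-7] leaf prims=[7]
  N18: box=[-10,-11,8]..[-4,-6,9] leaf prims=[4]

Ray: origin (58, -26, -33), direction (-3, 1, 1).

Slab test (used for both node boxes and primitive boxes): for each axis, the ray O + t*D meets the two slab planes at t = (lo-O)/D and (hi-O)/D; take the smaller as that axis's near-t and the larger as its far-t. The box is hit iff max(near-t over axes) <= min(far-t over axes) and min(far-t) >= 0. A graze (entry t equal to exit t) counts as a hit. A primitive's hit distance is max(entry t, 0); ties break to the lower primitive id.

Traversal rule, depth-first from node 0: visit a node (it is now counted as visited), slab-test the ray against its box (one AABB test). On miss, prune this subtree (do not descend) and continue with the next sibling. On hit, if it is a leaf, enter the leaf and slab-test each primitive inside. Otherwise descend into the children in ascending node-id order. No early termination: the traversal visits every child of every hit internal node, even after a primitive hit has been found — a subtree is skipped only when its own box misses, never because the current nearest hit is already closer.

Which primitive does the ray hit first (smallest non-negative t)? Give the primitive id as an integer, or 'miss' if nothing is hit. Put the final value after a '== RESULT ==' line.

Traverse from the root:
N0 x:[16,77/3] y:[7,34] z:[13,54] -> hit [16,77/3], descend [2, 7]
  N2 x:[16,24] y:[7,20] z:[22,54] -> miss, prune
  N7 x:[55/3,77/3] y:[9,34] z:[13,23] -> hit [55/3,23], descend [3, 15]
    N3 x:[55/3,77/3] y:[19,34] z:[13,23] -> hit [19,23], descend [9, 12]
      N9 x:[55/3,71/3] y:[19,34] z:[18,23] -> hit [19,23], descend [6, 11]
        N6 x:[65/3,71/3] y:[29,34] z:[19,20] -> miss, prune
        N11 x:[55/3,19] y:[19,24] z:[18,23] -> hit [19,19] leaf, test {P9@t=19}
      N12 x:[73/3,77/3] y:[29,30] z:[13,18] -> miss, prune
    N15 x:[62/3,77/3] y:[9,20] z:[16,21] -> miss, prune

9 AABB tests over nodes [0, 2, 7, 3, 9, 6, 11, 12, 15]; 1 leaf entered; closest P9.

== RESULT ==
9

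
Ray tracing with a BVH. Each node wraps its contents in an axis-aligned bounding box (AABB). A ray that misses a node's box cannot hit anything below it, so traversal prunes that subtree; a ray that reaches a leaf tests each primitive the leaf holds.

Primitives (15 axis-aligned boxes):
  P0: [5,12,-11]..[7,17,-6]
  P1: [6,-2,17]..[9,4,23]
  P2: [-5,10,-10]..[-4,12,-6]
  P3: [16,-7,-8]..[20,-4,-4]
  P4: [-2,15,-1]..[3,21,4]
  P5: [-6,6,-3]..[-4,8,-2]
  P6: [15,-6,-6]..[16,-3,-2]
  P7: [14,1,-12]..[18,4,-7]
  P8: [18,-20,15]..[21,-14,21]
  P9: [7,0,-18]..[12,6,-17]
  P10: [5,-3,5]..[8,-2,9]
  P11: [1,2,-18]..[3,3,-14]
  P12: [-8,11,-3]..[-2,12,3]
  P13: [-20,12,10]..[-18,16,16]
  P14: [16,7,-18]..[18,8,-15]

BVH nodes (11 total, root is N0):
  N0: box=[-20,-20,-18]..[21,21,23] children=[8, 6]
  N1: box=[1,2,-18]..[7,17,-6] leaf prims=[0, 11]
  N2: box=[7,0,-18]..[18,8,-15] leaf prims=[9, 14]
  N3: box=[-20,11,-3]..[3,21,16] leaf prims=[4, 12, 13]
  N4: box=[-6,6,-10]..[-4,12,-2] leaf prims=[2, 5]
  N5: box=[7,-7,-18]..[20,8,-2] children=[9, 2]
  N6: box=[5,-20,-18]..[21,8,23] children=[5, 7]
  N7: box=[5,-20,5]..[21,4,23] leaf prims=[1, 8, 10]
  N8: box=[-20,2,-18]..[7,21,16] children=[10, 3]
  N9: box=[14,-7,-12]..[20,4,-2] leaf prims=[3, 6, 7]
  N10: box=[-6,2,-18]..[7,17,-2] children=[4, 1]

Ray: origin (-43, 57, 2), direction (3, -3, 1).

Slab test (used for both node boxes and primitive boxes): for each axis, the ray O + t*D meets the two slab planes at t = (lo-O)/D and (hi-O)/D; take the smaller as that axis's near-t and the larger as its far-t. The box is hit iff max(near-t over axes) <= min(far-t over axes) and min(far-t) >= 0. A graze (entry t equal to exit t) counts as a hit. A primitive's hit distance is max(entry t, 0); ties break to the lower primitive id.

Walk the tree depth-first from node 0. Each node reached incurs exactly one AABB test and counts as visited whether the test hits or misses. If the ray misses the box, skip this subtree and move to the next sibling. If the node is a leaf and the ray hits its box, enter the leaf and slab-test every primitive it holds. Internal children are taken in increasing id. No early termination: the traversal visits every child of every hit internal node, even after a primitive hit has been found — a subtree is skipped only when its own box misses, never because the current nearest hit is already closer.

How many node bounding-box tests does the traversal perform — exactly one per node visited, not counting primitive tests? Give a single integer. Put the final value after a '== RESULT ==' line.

Walk:
N0 x:[23/3,64/3] y:[12,77/3] z:[-20,21] -> hit [12,21], descend [6, 8]
  N6 x:[16,64/3] y:[49/3,77/3] z:[-20,21] -> hit [49/3,21], descend [5, 7]
    N5 x:[50/3,21] y:[49/3,64/3] z:[-20,-4] -> miss, prune
    N7 x:[16,64/3] y:[53/3,77/3] z:[3,21] -> hit [53/3,21] leaf, test {P1(miss), P8(miss), P10(miss)}
  N8 x:[23/3,50/3] y:[12,55/3] z:[-20,14] -> hit [12,14], descend [3, 10]
    N3 x:[23/3,46/3] y:[12,46/3] z:[-5,14] -> hit [12,14] leaf, test {P4(miss), P12(miss), P13(miss)}
    N10 x:[37/3,50/3] y:[40/3,55/3] z:[-20,-4] -> miss, prune

Summary -> nodes [0, 6, 5, 7, 8, 3, 10]; box-tests=7; leaf-entries=2; first=miss

== RESULT ==
7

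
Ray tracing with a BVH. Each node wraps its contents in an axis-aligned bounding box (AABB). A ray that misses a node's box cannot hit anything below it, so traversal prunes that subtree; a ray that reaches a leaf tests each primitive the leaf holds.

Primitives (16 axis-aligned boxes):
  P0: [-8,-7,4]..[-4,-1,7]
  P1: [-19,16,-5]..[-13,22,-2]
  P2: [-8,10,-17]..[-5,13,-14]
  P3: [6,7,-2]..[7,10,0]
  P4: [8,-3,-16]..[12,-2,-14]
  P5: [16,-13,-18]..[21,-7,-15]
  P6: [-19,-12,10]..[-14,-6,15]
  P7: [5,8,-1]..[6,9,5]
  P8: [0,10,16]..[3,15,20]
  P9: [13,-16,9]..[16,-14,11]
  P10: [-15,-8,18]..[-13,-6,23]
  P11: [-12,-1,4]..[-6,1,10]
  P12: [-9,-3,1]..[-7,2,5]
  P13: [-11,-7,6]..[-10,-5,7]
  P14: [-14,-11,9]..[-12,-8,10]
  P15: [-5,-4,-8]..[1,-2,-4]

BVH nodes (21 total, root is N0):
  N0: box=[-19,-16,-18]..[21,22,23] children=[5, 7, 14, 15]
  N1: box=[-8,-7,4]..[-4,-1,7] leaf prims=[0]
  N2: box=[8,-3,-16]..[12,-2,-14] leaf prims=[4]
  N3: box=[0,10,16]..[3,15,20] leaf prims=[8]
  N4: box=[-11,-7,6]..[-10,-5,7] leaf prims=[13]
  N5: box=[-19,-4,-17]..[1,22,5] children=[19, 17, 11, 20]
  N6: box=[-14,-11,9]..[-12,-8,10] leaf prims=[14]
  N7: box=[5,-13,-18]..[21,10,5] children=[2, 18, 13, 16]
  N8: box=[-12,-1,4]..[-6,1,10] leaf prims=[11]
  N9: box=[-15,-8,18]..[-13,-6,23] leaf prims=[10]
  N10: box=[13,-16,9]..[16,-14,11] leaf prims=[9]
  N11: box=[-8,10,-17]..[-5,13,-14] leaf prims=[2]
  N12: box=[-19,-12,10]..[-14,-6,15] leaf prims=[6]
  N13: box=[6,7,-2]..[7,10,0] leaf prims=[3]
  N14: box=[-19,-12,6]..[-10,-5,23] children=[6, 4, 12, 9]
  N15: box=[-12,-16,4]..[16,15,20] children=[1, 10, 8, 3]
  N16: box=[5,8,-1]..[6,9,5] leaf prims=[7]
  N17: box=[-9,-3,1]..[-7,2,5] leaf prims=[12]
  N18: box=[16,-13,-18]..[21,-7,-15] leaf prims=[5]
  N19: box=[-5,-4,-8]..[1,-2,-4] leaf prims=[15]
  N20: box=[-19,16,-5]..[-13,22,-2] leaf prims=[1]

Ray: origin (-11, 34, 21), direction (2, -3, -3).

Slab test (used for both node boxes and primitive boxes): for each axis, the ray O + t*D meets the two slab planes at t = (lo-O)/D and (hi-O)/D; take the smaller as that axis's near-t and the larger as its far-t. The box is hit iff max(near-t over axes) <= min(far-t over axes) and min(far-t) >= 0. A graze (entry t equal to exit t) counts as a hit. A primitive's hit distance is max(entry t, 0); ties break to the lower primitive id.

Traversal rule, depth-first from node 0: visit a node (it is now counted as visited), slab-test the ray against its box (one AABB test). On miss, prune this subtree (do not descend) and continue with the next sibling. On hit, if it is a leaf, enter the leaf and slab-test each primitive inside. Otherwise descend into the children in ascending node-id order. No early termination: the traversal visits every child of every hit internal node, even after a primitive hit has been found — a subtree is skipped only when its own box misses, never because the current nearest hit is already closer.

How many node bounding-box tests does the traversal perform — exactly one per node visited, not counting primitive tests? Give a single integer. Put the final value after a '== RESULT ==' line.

Traverse from the root:
N0 x:[-4,16] y:[4,50/3] z:[-2/3,13] -> hit [4,13], descend [5, 7, 14, 15]
  N5 x:[-4,6] y:[4,38/3] z:[16/3,38/3] -> hit [16/3,6], descend [11, 17, 19, 20]
    N11 x:[3/2,3] y:[7,8] z:[35/3,38/3] -> miss, prune
    N17 x:[1,2] y:[32/3,37/3] z:[16/3,20/3] -> miss, prune
    N19 x:[3,6] y:[12,38/3] z:[25/3,29/3] -> miss, prune
    N20 x:[-4,-1] y:[4,6] z:[23/3,26/3] -> miss, prune
  N7 x:[8,16] y:[8,47/3] z:[16/3,13] -> hit [8,13], descend [2, 13, 16, 18]
    N2 x:[19/2,23/2] y:[12,37/3] z:[35/3,37/3] -> miss, prune
    N13 x:[17/2,9] y:[8,9] z:[7,23/3] -> miss, prune
    N16 x:[8,17/2] y:[25/3,26/3] z:[16/3,22/3] -> miss, prune
    N18 x:[27/2,16] y:[41/3,47/3] z:[12,13] -> miss, prune
  N14 x:[-4,1/2] y:[13,46/3] z:[-2/3,5] -> miss, prune
  N15 x:[-1/2,27/2] y:[19/3,50/3] z:[1/3,17/3] -> miss, prune

Visited [0, 5, 11, 17, 19, 20, 7, 2, 13, 16, 18, 14, 15]. Tests: 13 box, 0 leaf. Nearest: miss.

== RESULT ==
13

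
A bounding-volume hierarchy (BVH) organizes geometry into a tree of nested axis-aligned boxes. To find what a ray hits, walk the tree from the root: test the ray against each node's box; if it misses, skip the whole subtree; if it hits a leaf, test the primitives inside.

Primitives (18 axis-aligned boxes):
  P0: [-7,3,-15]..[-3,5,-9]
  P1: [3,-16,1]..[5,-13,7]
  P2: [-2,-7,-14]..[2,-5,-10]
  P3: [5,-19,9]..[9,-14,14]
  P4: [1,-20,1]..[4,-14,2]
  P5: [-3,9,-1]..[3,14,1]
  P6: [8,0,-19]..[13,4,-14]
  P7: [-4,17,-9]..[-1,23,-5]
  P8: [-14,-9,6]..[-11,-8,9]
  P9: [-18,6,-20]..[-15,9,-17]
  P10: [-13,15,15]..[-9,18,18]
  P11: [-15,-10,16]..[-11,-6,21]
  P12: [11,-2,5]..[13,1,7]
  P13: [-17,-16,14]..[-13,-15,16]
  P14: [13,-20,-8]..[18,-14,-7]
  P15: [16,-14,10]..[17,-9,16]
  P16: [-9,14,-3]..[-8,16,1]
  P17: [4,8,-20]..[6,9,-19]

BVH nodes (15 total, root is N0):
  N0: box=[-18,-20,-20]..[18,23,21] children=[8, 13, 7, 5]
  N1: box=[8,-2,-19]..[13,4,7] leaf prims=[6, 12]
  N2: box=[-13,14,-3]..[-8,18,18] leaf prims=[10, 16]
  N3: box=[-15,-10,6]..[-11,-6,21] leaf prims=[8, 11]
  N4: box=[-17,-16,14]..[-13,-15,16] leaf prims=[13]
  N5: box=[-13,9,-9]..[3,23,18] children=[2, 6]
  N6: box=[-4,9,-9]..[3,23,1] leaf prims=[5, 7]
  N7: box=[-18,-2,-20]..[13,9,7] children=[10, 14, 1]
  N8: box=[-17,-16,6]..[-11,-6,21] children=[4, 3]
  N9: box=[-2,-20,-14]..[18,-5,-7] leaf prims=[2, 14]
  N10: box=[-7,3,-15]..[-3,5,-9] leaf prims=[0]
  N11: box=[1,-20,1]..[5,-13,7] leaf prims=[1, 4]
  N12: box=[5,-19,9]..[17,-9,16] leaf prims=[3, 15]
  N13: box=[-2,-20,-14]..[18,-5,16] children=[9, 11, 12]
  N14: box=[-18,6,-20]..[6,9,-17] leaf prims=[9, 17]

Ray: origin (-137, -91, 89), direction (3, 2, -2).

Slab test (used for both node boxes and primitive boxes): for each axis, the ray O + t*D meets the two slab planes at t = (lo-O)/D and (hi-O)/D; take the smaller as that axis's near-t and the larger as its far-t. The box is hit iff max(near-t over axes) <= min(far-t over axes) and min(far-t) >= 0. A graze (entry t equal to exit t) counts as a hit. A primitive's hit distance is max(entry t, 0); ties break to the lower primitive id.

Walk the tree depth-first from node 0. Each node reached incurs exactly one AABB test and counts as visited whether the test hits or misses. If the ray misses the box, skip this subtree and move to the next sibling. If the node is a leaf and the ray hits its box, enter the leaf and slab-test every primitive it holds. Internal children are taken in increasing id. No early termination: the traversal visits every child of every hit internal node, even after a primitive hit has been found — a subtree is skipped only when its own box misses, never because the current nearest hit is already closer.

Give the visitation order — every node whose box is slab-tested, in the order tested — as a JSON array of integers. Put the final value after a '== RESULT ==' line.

Walk:
N0 x:[119/3,155/3] y:[71/2,57] z:[34,109/2] -> hit [119/3,155/3], descend [5, 7, 8, 13]
  N5 x:[124/3,140/3] y:[50,57] z:[71/2,49] -> miss, prune
  N7 x:[119/3,50] y:[89/2,50] z:[41,109/2] -> hit [89/2,50], descend [1, 10, 14]
    N1 x:[145/3,50] y:[89/2,95/2] z:[41,54] -> miss, prune
    N10 x:[130/3,134/3] y:[47,48] z:[49,52] -> miss, prune
    N14 x:[119/3,143/3] y:[97/2,50] z:[53,109/2] -> miss, prune
  N8 x:[40,42] y:[75/2,85/2] z:[34,83/2] -> hit [40,83/2], descend [3, 4]
    N3 x:[122/3,42] y:[81/2,85/2] z:[34,83/2] -> hit [122/3,83/2] leaf, test {P8@t=41, P11(miss)}
    N4 x:[40,124/3] y:[75/2,38] z:[73/2,75/2] -> miss, prune
  N13 x:[45,155/3] y:[71/2,43] z:[73/2,103/2] -> miss, prune

order=[0, 5, 7, 1, 10, 14, 8, 3, 4, 13]  |boxes|=10  |leaves|=1  hit=P8

== RESULT ==
[0, 5, 7, 1, 10, 14, 8, 3, 4, 13]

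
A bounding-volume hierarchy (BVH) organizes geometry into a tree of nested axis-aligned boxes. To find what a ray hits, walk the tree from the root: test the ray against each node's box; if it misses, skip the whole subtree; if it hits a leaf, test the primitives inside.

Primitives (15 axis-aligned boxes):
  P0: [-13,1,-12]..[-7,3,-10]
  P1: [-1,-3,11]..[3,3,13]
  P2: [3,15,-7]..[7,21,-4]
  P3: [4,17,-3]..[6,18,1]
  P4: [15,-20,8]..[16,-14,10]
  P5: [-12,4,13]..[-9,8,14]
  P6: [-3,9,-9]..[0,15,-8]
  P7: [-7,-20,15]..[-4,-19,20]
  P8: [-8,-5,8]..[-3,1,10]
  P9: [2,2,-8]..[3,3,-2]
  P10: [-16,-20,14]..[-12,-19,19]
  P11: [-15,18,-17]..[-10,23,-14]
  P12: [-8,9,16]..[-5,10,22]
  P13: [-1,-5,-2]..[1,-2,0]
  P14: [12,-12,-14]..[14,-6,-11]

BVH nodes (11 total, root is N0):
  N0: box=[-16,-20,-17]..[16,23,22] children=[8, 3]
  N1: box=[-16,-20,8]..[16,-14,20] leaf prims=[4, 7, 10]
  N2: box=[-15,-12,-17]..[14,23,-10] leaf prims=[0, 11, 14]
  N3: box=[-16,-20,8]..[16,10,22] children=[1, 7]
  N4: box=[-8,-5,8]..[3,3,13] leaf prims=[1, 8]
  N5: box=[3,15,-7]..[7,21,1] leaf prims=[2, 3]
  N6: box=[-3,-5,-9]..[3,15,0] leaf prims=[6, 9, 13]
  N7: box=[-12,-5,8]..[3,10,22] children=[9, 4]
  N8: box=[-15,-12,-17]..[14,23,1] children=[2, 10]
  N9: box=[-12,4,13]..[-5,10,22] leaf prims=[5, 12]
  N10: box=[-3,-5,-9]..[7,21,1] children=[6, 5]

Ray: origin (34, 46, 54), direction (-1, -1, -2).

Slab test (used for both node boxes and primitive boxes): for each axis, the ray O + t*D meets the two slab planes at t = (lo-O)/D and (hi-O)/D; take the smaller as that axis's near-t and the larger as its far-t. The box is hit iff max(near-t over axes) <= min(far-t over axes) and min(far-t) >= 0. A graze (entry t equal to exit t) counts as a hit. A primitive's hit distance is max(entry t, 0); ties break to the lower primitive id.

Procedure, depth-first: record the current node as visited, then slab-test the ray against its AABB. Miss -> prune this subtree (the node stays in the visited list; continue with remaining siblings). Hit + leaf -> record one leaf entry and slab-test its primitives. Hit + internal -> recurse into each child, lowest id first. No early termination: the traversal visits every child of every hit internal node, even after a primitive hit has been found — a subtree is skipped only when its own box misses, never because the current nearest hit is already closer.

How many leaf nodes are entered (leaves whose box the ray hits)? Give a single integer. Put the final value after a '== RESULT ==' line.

Walk:
N0 x:[18,50] y:[23,66] z:[16,71/2] -> hit [23,71/2], descend [3, 8]
  N3 x:[18,50] y:[36,66] z:[16,23] -> miss, prune
  N8 x:[20,49] y:[23,58] z:[53/2,71/2] -> hit [53/2,71/2], descend [2, 10]
    N2 x:[20,49] y:[23,58] z:[32,71/2] -> hit [32,71/2] leaf, test {P0(miss), P11(miss), P14(miss)}
    N10 x:[27,37] y:[25,51] z:[53/2,63/2] -> hit [27,63/2], descend [5, 6]
      N5 x:[27,31] y:[25,31] z:[53/2,61/2] -> hit [27,61/2] leaf, test {P2@t=29, P3@t=28}
      N6 x:[31,37] y:[31,51] z:[27,63/2] -> hit [31,63/2] leaf, test {P6(miss), P9(miss), P13(miss)}

Visited [0, 3, 8, 2, 10, 5, 6]. Tests: 7 box, 3 leaf. Nearest: P3.

== RESULT ==
3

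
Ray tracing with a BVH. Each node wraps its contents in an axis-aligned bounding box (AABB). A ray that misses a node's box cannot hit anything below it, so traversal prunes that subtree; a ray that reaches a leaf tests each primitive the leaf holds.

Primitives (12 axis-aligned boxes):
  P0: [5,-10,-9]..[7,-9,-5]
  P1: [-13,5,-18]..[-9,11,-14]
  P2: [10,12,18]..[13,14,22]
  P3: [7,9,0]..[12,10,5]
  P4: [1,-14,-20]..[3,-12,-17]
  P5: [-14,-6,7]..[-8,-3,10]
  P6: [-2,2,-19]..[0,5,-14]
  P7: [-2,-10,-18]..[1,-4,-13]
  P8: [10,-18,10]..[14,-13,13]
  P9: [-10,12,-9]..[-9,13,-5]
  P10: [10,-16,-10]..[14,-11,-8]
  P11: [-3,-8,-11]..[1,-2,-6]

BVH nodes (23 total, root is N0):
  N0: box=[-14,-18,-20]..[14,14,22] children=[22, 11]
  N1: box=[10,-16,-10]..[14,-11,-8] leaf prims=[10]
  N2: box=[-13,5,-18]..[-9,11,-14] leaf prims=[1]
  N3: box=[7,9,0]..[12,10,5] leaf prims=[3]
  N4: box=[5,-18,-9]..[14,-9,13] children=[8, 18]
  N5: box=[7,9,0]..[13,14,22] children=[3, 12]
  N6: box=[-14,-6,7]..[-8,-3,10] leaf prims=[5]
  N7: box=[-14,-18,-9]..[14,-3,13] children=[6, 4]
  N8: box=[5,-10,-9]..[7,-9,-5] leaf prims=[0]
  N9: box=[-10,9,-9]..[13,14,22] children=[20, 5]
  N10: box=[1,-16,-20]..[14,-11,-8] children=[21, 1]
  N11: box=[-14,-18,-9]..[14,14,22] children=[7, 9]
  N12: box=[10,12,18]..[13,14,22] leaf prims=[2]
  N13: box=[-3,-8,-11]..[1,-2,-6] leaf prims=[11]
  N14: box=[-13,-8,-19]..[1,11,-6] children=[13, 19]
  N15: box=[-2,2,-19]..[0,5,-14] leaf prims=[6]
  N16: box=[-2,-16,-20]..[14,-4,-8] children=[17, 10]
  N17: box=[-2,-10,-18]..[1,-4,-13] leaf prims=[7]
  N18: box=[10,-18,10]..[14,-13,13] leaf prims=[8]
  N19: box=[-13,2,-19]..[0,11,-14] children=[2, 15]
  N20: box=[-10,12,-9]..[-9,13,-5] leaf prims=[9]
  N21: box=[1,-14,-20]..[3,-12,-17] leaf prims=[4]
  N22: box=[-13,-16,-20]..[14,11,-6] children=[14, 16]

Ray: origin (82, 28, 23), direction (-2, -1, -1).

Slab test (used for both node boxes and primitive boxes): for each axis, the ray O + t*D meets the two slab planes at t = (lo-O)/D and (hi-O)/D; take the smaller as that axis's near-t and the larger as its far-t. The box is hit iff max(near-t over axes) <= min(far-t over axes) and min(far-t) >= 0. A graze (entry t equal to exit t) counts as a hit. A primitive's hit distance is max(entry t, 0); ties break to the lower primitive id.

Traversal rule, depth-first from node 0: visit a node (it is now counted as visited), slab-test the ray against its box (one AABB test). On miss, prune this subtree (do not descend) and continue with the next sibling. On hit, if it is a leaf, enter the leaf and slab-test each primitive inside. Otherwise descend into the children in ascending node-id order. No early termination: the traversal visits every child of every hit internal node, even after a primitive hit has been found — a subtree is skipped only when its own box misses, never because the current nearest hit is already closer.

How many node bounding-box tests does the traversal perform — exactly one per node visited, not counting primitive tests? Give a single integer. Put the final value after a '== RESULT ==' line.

Traverse from the root:
N0 x:[34,48] y:[14,46] z:[1,43] -> hit [34,43], descend [11, 22]
  N11 x:[34,48] y:[14,46] z:[1,32] -> miss, prune
  N22 x:[34,95/2] y:[17,44] z:[29,43] -> hit [34,43], descend [14, 16]
    N14 x:[81/2,95/2] y:[17,36] z:[29,42] -> miss, prune
    N16 x:[34,42] y:[32,44] z:[31,43] -> hit [34,42], descend [10, 17]
      N10 x:[34,81/2] y:[39,44] z:[31,43] -> hit [39,81/2], descend [1, 21]
        N1 x:[34,36] y:[39,44] z:[31,33] -> miss, prune
        N21 x:[79/2,81/2] y:[40,42] z:[40,43] -> hit [40,81/2] leaf, test {P4@t=40}
      N17 x:[81/2,42] y:[32,38] z:[36,41] -> miss, prune

Summary -> nodes [0, 11, 22, 14, 16, 10, 1, 21, 17]; box-tests=9; leaf-entries=1; first=P4

== RESULT ==
9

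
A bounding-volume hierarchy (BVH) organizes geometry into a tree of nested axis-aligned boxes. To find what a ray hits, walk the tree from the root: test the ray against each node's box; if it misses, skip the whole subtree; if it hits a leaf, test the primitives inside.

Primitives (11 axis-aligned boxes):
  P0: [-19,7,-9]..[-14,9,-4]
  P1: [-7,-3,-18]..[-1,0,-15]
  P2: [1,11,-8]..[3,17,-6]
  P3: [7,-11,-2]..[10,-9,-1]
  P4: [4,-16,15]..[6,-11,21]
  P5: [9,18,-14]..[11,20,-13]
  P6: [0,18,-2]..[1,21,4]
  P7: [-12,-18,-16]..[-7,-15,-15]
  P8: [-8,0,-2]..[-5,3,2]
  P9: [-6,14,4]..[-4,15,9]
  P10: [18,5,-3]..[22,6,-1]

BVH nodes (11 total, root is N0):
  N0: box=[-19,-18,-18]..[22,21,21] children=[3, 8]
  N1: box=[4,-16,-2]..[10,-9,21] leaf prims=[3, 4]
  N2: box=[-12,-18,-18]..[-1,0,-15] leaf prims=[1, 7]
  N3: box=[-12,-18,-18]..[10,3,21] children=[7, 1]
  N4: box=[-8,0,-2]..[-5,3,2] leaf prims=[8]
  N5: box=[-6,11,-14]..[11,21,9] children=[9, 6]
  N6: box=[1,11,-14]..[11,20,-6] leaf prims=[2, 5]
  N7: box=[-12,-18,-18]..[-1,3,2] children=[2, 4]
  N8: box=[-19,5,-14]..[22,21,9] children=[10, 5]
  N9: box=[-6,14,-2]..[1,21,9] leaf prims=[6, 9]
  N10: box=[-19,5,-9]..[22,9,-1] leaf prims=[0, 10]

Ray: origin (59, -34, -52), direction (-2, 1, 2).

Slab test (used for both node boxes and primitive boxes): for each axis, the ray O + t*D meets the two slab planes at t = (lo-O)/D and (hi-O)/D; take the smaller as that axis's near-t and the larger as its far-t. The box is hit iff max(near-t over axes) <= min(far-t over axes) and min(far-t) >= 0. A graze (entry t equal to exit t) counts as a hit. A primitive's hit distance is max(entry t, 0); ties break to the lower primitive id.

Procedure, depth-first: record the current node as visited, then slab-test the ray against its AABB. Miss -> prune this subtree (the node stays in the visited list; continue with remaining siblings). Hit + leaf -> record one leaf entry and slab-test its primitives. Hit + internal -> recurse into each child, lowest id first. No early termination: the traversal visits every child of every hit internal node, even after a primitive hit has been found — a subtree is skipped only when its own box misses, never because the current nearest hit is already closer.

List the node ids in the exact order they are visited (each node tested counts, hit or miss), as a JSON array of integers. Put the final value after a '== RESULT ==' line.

Trace the traversal:
N0 x:[37/2,39] y:[16,55] z:[17,73/2] -> hit [37/2,73/2], descend [3, 8]
  N3 x:[49/2,71/2] y:[16,37] z:[17,73/2] -> hit [49/2,71/2], descend [1, 7]
    N1 x:[49/2,55/2] y:[18,25] z:[25,73/2] -> hit [25,25] leaf, test {P3@t=25, P4(miss)}
    N7 x:[30,71/2] y:[16,37] z:[17,27] -> miss, prune
  N8 x:[37/2,39] y:[39,55] z:[19,61/2] -> miss, prune

Visited [0, 3, 1, 7, 8]. Tests: 5 box, 1 leaf. Nearest: P3.

== RESULT ==
[0, 3, 1, 7, 8]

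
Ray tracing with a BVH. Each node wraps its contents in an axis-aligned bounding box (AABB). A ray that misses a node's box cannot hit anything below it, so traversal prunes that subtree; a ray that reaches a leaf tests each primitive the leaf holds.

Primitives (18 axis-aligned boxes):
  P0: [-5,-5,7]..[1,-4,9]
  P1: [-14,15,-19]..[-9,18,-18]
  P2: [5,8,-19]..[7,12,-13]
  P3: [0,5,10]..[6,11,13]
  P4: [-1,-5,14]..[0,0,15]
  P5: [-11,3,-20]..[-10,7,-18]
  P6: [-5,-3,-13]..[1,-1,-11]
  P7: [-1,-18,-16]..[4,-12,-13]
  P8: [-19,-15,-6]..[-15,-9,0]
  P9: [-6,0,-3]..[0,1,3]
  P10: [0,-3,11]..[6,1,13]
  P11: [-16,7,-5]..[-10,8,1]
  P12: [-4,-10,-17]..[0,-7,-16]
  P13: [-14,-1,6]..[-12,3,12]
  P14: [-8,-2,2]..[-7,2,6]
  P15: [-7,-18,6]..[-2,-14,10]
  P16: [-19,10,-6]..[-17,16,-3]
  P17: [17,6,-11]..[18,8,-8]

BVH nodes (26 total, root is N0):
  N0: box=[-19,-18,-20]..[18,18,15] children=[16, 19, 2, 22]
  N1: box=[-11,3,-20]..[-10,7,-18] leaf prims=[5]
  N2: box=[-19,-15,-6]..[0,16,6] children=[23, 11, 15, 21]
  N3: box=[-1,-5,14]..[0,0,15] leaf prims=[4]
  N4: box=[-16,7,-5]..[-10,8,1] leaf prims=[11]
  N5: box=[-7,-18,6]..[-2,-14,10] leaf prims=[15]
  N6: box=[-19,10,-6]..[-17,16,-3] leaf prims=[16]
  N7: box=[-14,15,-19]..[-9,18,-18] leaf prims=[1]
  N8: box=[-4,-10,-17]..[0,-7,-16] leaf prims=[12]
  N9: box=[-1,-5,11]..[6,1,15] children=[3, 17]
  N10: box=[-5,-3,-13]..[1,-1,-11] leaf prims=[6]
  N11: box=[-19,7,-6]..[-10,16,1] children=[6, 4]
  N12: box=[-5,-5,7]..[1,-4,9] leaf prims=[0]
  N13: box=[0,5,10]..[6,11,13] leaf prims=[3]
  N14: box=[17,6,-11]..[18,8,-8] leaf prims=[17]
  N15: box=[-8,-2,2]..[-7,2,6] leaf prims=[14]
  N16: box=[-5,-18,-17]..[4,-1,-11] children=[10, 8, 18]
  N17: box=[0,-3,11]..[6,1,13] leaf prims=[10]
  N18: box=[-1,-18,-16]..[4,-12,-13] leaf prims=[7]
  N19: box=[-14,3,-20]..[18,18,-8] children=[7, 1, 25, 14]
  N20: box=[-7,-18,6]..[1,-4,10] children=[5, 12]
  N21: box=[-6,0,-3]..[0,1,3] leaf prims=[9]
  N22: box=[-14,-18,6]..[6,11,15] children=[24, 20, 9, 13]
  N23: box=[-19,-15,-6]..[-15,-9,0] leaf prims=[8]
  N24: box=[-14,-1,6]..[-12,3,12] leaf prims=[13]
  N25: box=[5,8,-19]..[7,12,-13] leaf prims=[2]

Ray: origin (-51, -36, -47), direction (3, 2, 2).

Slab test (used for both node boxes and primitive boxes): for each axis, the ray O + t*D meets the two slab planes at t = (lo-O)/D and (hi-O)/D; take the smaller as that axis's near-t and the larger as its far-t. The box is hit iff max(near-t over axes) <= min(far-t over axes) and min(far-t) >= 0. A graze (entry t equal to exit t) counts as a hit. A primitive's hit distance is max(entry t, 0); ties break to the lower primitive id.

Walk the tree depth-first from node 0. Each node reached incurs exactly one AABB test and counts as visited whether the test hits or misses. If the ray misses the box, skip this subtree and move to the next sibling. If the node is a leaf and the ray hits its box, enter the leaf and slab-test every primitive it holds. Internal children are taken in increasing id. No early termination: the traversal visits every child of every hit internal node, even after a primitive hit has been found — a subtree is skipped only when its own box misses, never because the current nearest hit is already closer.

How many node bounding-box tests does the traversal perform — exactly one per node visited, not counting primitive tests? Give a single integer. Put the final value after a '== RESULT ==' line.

Traverse from the root:
N0 x:[32/3,23] y:[9,27] z:[27/2,31] -> hit [27/2,23], descend [2, 16, 19, 22]
  N2 x:[32/3,17] y:[21/2,26] z:[41/2,53/2] -> miss, prune
  N16 x:[46/3,55/3] y:[9,35/2] z:[15,18] -> hit [46/3,35/2], descend [8, 10, 18]
    N8 x:[47/3,17] y:[13,29/2] z:[15,31/2] -> miss, prune
    N10 x:[46/3,52/3] y:[33/2,35/2] z:[17,18] -> hit [17,52/3] leaf, test {P6@t=17}
    N18 x:[50/3,55/3] y:[9,12] z:[31/2,17] -> miss, prune
  N19 x:[37/3,23] y:[39/2,27] z:[27/2,39/2] -> hit [39/2,39/2], descend [1, 7, 14, 25]
    N1 x:[40/3,41/3] y:[39/2,43/2] z:[27/2,29/2] -> miss, prune
    N7 x:[37/3,14] y:[51/2,27] z:[14,29/2] -> miss, prune
    N14 x:[68/3,23] y:[21,22] z:[18,39/2] -> miss, prune
    N25 x:[56/3,58/3] y:[22,24] z:[14,17] -> miss, prune
  N22 x:[37/3,19] y:[9,47/2] z:[53/2,31] -> miss, prune

order=[0, 2, 16, 8, 10, 18, 19, 1, 7, 14, 25, 22]  |boxes|=12  |leaves|=1  hit=P6

== RESULT ==
12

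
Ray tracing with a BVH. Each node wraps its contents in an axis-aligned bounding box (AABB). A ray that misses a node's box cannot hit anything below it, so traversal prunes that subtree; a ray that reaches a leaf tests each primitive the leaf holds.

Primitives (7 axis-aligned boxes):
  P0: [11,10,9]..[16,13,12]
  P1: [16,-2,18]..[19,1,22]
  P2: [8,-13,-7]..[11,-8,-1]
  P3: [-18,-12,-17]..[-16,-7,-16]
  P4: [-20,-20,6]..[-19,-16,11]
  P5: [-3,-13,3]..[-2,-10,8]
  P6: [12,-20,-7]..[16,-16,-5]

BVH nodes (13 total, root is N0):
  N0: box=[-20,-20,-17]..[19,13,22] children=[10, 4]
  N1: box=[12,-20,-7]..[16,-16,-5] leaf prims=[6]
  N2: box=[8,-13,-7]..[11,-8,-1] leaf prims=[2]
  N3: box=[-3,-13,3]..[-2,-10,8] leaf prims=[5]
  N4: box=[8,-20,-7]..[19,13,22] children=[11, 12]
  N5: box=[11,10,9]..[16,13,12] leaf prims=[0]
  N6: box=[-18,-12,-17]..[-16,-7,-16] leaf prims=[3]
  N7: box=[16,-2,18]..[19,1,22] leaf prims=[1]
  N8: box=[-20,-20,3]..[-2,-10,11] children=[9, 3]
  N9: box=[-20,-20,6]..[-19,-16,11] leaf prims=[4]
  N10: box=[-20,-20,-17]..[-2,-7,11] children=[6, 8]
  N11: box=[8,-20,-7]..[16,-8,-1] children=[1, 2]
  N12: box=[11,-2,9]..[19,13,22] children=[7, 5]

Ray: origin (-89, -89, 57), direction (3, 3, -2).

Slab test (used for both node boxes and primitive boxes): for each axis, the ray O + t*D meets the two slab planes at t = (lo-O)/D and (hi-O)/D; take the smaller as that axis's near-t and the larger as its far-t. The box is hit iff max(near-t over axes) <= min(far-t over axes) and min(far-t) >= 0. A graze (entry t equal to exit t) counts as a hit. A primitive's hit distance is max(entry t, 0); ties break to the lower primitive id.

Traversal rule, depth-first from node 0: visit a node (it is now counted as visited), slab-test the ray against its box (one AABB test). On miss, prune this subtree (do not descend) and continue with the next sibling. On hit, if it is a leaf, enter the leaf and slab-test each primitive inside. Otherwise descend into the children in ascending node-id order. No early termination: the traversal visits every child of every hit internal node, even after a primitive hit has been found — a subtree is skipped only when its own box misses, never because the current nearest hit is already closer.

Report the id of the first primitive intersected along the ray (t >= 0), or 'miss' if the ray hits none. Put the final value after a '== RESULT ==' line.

Trace the traversal:
N0 x:[23,36] y:[23,34] z:[35/2,37] -> hit [23,34], descend [4, 10]
  N4 x:[97/3,36] y:[23,34] z:[35/2,32] -> miss, prune
  N10 x:[23,29] y:[23,82/3] z:[23,37] -> hit [23,82/3], descend [6, 8]
    N6 x:[71/3,73/3] y:[77/3,82/3] z:[73/2,37] -> miss, prune
    N8 x:[23,29] y:[23,79/3] z:[23,27] -> hit [23,79/3], descend [3, 9]
      N3 x:[86/3,29] y:[76/3,79/3] z:[49/2,27] -> miss, prune
      N9 x:[23,70/3] y:[23,73/3] z:[23,51/2] -> hit [23,70/3] leaf, test {P4@t=23}

Visited [0, 4, 10, 6, 8, 3, 9]. Tests: 7 box, 1 leaf. Nearest: P4.

== RESULT ==
4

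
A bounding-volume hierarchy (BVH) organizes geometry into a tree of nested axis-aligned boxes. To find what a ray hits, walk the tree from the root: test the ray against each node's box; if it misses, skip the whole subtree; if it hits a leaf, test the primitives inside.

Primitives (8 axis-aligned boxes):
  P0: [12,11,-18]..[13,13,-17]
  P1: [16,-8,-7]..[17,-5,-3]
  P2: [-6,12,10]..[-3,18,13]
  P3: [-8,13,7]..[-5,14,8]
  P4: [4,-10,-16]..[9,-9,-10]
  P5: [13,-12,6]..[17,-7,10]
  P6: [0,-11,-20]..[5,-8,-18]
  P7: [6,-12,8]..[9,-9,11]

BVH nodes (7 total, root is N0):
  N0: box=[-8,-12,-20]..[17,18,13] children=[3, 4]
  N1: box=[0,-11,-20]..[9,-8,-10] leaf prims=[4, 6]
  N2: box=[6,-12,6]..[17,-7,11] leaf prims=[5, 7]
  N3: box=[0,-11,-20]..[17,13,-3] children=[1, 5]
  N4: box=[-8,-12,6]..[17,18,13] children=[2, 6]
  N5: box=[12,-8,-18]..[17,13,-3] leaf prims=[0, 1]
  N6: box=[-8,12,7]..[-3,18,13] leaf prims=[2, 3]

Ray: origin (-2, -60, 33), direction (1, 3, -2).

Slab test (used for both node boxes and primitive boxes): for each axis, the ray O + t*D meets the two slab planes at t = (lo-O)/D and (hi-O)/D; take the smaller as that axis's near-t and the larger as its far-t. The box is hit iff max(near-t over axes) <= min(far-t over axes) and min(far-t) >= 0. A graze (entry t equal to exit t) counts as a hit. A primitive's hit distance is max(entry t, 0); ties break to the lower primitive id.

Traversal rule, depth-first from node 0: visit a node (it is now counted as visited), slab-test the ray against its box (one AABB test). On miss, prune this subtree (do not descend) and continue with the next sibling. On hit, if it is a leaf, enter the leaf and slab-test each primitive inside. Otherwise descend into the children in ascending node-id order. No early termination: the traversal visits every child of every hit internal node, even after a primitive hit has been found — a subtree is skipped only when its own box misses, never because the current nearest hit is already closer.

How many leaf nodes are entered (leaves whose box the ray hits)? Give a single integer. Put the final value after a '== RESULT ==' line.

Walk:
N0 x:[-6,19] y:[16,26] z:[10,53/2] -> hit [16,19], descend [3, 4]
  N3 x:[2,19] y:[49/3,73/3] z:[18,53/2] -> hit [18,19], descend [1, 5]
    N1 x:[2,11] y:[49/3,52/3] z:[43/2,53/2] -> miss, prune
    N5 x:[14,19] y:[52/3,73/3] z:[18,51/2] -> hit [18,19] leaf, test {P0(miss), P1@t=18}
  N4 x:[-6,19] y:[16,26] z:[10,27/2] -> miss, prune

order=[0, 3, 1, 5, 4]  |boxes|=5  |leaves|=1  hit=P1

== RESULT ==
1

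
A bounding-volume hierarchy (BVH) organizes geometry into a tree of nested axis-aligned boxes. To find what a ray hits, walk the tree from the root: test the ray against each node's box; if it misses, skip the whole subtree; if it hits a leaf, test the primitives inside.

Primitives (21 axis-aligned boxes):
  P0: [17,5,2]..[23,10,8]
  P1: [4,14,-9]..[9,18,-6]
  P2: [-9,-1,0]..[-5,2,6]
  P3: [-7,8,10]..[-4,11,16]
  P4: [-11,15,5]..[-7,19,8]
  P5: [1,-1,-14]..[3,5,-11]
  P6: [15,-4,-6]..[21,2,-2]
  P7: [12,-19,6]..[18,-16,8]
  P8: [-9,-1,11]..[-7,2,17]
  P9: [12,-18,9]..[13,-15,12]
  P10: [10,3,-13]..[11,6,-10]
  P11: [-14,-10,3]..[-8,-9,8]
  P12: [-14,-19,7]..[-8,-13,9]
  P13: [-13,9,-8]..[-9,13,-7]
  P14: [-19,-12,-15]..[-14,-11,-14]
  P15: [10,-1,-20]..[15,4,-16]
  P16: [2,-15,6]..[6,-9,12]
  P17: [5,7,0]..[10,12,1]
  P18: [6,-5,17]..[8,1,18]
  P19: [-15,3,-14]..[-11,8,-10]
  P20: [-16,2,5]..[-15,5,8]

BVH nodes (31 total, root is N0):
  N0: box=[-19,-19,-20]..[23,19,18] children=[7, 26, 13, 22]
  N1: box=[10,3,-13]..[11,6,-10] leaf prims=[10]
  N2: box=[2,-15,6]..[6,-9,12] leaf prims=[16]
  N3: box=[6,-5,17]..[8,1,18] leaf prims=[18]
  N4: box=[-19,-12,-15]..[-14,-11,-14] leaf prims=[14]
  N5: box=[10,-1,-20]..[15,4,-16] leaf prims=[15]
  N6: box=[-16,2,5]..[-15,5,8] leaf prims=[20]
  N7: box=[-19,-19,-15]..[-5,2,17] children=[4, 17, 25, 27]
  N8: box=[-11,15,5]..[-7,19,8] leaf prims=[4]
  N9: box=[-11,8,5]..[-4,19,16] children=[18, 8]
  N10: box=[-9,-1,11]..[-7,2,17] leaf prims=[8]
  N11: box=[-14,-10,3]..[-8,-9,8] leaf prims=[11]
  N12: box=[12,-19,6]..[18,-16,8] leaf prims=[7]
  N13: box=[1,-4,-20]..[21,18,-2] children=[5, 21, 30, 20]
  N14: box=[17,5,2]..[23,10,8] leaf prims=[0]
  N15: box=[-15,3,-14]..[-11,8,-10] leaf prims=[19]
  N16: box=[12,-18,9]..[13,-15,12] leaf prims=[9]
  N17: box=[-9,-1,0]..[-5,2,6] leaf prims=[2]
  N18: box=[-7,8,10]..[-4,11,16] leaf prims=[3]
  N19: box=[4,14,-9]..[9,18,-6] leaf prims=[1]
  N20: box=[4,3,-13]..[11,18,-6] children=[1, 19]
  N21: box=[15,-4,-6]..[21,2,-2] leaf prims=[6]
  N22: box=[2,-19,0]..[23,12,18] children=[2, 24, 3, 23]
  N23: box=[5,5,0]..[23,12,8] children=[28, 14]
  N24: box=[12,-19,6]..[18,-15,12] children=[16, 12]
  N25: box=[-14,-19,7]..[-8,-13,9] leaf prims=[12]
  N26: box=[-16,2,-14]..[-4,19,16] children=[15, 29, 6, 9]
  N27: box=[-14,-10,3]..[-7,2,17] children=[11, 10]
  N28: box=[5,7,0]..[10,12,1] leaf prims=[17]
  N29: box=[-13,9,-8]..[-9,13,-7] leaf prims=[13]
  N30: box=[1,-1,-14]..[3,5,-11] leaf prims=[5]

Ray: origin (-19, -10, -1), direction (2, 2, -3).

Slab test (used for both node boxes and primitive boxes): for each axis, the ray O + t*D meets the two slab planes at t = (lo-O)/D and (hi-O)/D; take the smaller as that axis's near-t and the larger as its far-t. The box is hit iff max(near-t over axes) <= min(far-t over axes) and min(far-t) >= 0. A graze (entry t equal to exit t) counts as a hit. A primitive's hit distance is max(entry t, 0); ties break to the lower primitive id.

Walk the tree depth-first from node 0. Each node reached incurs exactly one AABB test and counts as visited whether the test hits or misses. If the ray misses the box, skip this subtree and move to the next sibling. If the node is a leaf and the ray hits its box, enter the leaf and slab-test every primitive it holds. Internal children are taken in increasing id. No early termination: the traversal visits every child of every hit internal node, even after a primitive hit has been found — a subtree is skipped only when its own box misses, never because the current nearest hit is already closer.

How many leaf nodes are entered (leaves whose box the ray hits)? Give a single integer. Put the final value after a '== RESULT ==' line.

Trace the traversal:
N0 x:[0,21] y:[-9/2,29/2] z:[-19/3,19/3] -> hit [0,19/3], descend [7, 13, 22, 26]
  N7 x:[0,7] y:[-9/2,6] z:[-6,14/3] -> hit [0,14/3], descend [4, 17, 25, 27]
    N4 x:[0,5/2] y:[-1,-1/2] z:[13/3,14/3] -> miss, prune
    N17 x:[5,7] y:[9/2,6] z:[-7/3,-1/3] -> miss, prune
    N25 x:[5/2,11/2] y:[-9/2,-3/2] z:[-10/3,-8/3] -> miss, prune
    N27 x:[5/2,6] y:[0,6] z:[-6,-4/3] -> miss, prune
  N13 x:[10,20] y:[3,14] z:[1/3,19/3] -> miss, prune
  N22 x:[21/2,21] y:[-9/2,11] z:[-19/3,-1/3] -> miss, prune
  N26 x:[3/2,15/2] y:[6,29/2] z:[-17/3,13/3] -> miss, prune

Visited [0, 7, 4, 17, 25, 27, 13, 22, 26]. Tests: 9 box, 0 leaf. Nearest: miss.

== RESULT ==
0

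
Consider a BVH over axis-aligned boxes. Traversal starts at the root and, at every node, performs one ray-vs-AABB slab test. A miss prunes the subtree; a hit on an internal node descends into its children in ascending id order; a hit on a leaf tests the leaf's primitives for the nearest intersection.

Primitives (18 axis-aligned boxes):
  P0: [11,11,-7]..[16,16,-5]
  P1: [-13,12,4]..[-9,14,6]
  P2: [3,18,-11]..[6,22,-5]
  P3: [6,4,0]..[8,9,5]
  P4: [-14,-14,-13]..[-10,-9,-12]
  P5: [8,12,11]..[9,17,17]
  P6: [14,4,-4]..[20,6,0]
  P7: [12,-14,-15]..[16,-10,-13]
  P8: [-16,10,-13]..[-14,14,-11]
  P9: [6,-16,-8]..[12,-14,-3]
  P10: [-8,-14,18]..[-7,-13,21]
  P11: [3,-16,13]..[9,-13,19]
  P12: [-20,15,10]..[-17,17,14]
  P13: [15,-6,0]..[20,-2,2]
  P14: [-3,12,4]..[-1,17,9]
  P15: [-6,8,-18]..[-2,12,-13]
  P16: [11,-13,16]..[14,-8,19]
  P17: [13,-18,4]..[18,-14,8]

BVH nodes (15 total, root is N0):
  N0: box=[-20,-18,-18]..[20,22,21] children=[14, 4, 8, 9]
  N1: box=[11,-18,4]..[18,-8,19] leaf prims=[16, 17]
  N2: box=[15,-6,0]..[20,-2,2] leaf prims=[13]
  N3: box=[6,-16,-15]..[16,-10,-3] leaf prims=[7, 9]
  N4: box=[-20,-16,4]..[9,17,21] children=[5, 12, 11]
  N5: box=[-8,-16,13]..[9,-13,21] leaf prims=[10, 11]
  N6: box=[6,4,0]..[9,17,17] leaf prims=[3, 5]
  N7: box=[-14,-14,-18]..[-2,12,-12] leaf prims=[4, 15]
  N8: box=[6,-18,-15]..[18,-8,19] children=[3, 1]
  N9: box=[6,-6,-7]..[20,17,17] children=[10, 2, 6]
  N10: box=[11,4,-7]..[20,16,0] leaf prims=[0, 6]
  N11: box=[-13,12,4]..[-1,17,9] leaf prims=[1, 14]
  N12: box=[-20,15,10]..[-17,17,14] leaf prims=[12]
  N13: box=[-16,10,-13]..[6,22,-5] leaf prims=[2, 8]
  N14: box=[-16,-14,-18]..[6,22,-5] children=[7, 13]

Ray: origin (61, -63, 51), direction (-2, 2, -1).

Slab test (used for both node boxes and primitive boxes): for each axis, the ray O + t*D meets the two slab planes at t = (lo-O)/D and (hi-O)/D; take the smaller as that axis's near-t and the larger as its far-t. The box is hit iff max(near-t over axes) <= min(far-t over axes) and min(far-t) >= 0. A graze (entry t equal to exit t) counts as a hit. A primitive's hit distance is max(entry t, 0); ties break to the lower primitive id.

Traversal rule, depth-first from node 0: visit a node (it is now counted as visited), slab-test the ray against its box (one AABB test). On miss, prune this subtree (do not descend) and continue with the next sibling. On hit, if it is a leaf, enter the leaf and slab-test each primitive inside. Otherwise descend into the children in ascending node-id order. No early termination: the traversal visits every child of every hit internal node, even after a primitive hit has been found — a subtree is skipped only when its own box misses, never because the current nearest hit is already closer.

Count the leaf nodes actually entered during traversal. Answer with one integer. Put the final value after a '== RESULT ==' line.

Trace the traversal:
N0 x:[41/2,81/2] y:[45/2,85/2] z:[30,69] -> hit [30,81/2], descend [4, 8, 9, 14]
  N4 x:[26,81/2] y:[47/2,40] z:[30,47] -> hit [30,40], descend [5, 11, 12]
    N5 x:[26,69/2] y:[47/2,25] z:[30,38] -> miss, prune
    N11 x:[31,37] y:[75/2,40] z:[42,47] -> miss, prune
    N12 x:[39,81/2] y:[39,40] z:[37,41] -> hit [39,40] leaf, test {P12@t=39}
  N8 x:[43/2,55/2] y:[45/2,55/2] z:[32,66] -> miss, prune
  N9 x:[41/2,55/2] y:[57/2,40] z:[34,58] -> miss, prune
  N14 x:[55/2,77/2] y:[49/2,85/2] z:[56,69] -> miss, prune

Visited [0, 4, 5, 11, 12, 8, 9, 14]. Tests: 8 box, 1 leaf. Nearest: P12.

== RESULT ==
1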